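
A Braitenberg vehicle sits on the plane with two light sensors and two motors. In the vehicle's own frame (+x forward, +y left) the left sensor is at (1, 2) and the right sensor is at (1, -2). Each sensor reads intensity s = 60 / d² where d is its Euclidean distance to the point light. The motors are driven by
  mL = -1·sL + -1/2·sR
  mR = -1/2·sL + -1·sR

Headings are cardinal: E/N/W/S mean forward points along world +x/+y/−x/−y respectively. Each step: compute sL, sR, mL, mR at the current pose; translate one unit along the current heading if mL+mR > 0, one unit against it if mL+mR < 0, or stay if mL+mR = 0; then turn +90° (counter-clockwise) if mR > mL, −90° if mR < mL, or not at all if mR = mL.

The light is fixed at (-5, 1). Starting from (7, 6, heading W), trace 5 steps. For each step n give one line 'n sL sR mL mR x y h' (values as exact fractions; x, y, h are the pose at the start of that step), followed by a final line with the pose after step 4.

n=0: pose=(7,6,W); sL=6/13, sR=6/17; mL=-141/221, mR=-129/221; mL+mR=-270/221 → advance -1; mR−mL=12/221 → turn +1·90°
n=1: pose=(8,6,S); sL=60/241, sR=60/137; mL=-15450/33017, mR=-18570/33017; mL+mR=-34020/33017 → advance -1; mR−mL=-3120/33017 → turn -1·90°
n=2: pose=(8,7,W); sL=3/8, sR=15/52; mL=-27/52, mR=-99/208; mL+mR=-207/208 → advance -1; mR−mL=9/208 → turn +1·90°
n=3: pose=(9,7,S); sL=60/281, sR=60/169; mL=-18570/47489, mR=-21930/47489; mL+mR=-40500/47489 → advance -1; mR−mL=-3360/47489 → turn -1·90°
n=4: pose=(9,8,W); sL=30/97, sR=6/25; mL=-1041/2425, mR=-957/2425; mL+mR=-1998/2425 → advance -1; mR−mL=84/2425 → turn +1·90°

0 6/13 6/17 -141/221 -129/221 7 6 W
1 60/241 60/137 -15450/33017 -18570/33017 8 6 S
2 3/8 15/52 -27/52 -99/208 8 7 W
3 60/281 60/169 -18570/47489 -21930/47489 9 7 S
4 30/97 6/25 -1041/2425 -957/2425 9 8 W
final 10 8 S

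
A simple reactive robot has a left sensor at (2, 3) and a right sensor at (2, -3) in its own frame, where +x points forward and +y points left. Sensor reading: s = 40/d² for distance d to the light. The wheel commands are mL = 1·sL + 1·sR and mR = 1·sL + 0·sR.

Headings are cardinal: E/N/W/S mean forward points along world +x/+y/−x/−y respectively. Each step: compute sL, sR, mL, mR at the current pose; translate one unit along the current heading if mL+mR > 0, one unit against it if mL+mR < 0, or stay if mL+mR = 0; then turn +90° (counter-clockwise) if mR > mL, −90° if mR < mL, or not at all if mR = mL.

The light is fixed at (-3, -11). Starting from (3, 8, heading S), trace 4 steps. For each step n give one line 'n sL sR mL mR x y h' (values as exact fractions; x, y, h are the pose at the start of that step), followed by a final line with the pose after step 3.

n=0: pose=(3,8,S); sL=4/37, sR=20/149; mL=1336/5513, mR=4/37; mL+mR=1932/5513 → advance +1; mR−mL=-20/149 → turn -1·90°
n=1: pose=(3,7,W); sL=40/241, sR=40/457; mL=27920/110137, mR=40/241; mL+mR=46200/110137 → advance +1; mR−mL=-40/457 → turn -1·90°
n=2: pose=(2,7,N); sL=10/101, sR=5/58; mL=1085/5858, mR=10/101; mL+mR=1665/5858 → advance +1; mR−mL=-5/58 → turn -1·90°
n=3: pose=(2,8,E); sL=40/533, sR=8/61; mL=6704/32513, mR=40/533; mL+mR=9144/32513 → advance +1; mR−mL=-8/61 → turn -1·90°

0 4/37 20/149 1336/5513 4/37 3 8 S
1 40/241 40/457 27920/110137 40/241 3 7 W
2 10/101 5/58 1085/5858 10/101 2 7 N
3 40/533 8/61 6704/32513 40/533 2 8 E
final 3 8 S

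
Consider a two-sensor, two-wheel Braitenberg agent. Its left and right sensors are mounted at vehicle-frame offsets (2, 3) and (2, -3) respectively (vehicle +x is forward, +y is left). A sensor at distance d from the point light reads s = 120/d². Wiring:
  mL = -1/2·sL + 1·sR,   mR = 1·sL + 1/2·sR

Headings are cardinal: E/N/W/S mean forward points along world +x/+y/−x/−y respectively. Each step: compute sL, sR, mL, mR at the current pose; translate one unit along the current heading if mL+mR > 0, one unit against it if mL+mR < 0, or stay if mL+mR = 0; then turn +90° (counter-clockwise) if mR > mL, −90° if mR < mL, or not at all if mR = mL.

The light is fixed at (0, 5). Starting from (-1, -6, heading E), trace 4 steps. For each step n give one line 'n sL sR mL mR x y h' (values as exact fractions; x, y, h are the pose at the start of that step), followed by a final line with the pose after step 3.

n=0: pose=(-1,-6,E); sL=24/13, sR=120/197; mL=-804/2561, mR=5508/2561; mL+mR=4704/2561 → advance +1; mR−mL=6312/2561 → turn +1·90°
n=1: pose=(0,-6,N); sL=4/3, sR=4/3; mL=2/3, mR=2; mL+mR=8/3 → advance +1; mR−mL=4/3 → turn +1·90°
n=2: pose=(0,-5,W); sL=120/173, sR=120/53; mL=17580/9169, mR=16740/9169; mL+mR=34320/9169 → advance +1; mR−mL=-840/9169 → turn -1·90°
n=3: pose=(-1,-5,N); sL=3/2, sR=30/17; mL=69/68, mR=81/34; mL+mR=231/68 → advance +1; mR−mL=93/68 → turn +1·90°

0 24/13 120/197 -804/2561 5508/2561 -1 -6 E
1 4/3 4/3 2/3 2 0 -6 N
2 120/173 120/53 17580/9169 16740/9169 0 -5 W
3 3/2 30/17 69/68 81/34 -1 -5 N
final -1 -4 W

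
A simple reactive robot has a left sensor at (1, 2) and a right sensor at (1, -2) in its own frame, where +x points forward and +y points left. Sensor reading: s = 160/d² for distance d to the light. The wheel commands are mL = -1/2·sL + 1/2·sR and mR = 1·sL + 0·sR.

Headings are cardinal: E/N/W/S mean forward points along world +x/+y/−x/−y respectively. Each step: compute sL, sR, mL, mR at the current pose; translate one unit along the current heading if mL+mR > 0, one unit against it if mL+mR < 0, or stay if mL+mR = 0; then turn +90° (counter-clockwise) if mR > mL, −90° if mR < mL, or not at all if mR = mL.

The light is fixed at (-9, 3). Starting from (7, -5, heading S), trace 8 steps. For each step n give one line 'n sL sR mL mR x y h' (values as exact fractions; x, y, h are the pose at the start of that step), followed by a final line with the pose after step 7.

0 32/81 160/277 2048/22437 32/81 7 -5 S
1 80/169 16/41 -288/6929 80/169 7 -6 E
2 160/289 32/85 -128/1445 160/289 8 -6 N
3 40/89 40/73 320/6497 40/89 8 -5 W
4 32/81 160/277 2048/22437 32/81 7 -5 S
5 80/169 16/41 -288/6929 80/169 7 -6 E
6 160/289 32/85 -128/1445 160/289 8 -6 N
7 40/89 40/73 320/6497 40/89 8 -5 W
final 7 -5 S

n=0: pose=(7,-5,S); sL=32/81, sR=160/277; mL=2048/22437, mR=32/81; mL+mR=10912/22437 → advance +1; mR−mL=2272/7479 → turn +1·90°
n=1: pose=(7,-6,E); sL=80/169, sR=16/41; mL=-288/6929, mR=80/169; mL+mR=2992/6929 → advance +1; mR−mL=3568/6929 → turn +1·90°
n=2: pose=(8,-6,N); sL=160/289, sR=32/85; mL=-128/1445, mR=160/289; mL+mR=672/1445 → advance +1; mR−mL=928/1445 → turn +1·90°
n=3: pose=(8,-5,W); sL=40/89, sR=40/73; mL=320/6497, mR=40/89; mL+mR=3240/6497 → advance +1; mR−mL=2600/6497 → turn +1·90°
n=4: pose=(7,-5,S); sL=32/81, sR=160/277; mL=2048/22437, mR=32/81; mL+mR=10912/22437 → advance +1; mR−mL=2272/7479 → turn +1·90°
n=5: pose=(7,-6,E); sL=80/169, sR=16/41; mL=-288/6929, mR=80/169; mL+mR=2992/6929 → advance +1; mR−mL=3568/6929 → turn +1·90°
n=6: pose=(8,-6,N); sL=160/289, sR=32/85; mL=-128/1445, mR=160/289; mL+mR=672/1445 → advance +1; mR−mL=928/1445 → turn +1·90°
n=7: pose=(8,-5,W); sL=40/89, sR=40/73; mL=320/6497, mR=40/89; mL+mR=3240/6497 → advance +1; mR−mL=2600/6497 → turn +1·90°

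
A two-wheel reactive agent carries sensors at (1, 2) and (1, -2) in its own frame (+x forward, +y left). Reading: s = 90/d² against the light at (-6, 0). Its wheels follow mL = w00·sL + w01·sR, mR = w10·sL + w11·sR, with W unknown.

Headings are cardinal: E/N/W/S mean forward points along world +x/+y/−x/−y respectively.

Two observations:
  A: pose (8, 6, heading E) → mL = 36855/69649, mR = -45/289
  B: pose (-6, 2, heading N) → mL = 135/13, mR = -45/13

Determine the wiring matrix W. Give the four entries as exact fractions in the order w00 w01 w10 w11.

1/2 1 -1/2 0

obs A: pose=(8,6,E) → sL=90/289, sR=90/241, mL=36855/69649, mR=-45/289
obs B: pose=(-6,2,N) → sL=90/13, sR=90/13, mL=135/13, mR=-45/13
sensor matrix S = [[90/289, 90/241], [90/13, 90/13]]; det S = -388800/905437
solve [mL_A; mL_B] = S·[w00; w01] and [mR_A; mR_B] = S·[w10; w11]:
  w00 = 1/2, w01 = 1, w10 = -1/2, w11 = 0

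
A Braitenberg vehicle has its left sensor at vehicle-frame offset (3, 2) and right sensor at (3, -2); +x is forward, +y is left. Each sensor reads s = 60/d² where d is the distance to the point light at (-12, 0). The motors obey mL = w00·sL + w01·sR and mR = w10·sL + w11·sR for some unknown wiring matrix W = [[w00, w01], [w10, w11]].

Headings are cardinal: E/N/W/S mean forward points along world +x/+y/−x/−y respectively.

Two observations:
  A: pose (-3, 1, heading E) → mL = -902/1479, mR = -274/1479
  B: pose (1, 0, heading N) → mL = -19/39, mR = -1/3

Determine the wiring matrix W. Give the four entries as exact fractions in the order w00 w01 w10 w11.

obs A: pose=(-3,1,E) → sL=20/51, sR=12/29, mL=-902/1479, mR=-274/1479
obs B: pose=(1,0,N) → sL=6/13, sR=10/39, mL=-19/39, mR=-1/3
sensor matrix S = [[20/51, 12/29], [6/13, 10/39]]; det S = -5216/57681
solve [mL_A; mL_B] = S·[w00; w01] and [mR_A; mR_B] = S·[w10; w11]:
  w00 = -1/2, w01 = -1, w10 = -1, w11 = 1/2

-1/2 -1 -1 1/2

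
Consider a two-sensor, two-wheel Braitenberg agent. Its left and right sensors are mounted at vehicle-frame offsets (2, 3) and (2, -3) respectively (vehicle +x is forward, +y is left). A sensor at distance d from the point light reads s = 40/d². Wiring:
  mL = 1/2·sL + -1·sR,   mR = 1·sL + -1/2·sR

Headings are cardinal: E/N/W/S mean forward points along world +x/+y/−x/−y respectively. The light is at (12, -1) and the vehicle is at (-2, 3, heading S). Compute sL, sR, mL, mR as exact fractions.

left sensor world pos  = (1, 1); dL² = 125
right sensor world pos = (-5, 1); dR² = 293
sL = 40/125 = 8/25
sR = 40/293 = 40/293
mL = 1/2·sL + -1·sR = 172/7325
mR = 1·sL + -1/2·sR = 1844/7325

8/25 40/293 172/7325 1844/7325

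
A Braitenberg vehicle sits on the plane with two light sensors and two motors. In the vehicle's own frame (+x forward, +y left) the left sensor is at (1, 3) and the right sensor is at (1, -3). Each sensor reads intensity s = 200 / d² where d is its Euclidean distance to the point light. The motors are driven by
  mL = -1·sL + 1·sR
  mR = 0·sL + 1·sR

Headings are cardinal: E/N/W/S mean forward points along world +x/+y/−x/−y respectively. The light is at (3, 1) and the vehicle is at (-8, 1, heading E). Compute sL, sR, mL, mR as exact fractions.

200/109 200/109 0 200/109

left sensor world pos  = (-7, 4); dL² = 109
right sensor world pos = (-7, -2); dR² = 109
sL = 200/109 = 200/109
sR = 200/109 = 200/109
mL = -1·sL + 1·sR = 0
mR = 0·sL + 1·sR = 200/109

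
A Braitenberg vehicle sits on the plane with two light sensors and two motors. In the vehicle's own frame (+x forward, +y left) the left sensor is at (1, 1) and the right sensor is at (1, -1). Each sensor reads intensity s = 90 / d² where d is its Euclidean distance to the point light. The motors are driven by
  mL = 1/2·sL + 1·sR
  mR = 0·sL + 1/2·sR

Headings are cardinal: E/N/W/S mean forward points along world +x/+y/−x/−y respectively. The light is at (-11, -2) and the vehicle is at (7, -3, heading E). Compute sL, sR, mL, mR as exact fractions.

90/361 18/73 9783/26353 9/73

left sensor world pos  = (8, -2); dL² = 361
right sensor world pos = (8, -4); dR² = 365
sL = 90/361 = 90/361
sR = 90/365 = 18/73
mL = 1/2·sL + 1·sR = 9783/26353
mR = 0·sL + 1/2·sR = 9/73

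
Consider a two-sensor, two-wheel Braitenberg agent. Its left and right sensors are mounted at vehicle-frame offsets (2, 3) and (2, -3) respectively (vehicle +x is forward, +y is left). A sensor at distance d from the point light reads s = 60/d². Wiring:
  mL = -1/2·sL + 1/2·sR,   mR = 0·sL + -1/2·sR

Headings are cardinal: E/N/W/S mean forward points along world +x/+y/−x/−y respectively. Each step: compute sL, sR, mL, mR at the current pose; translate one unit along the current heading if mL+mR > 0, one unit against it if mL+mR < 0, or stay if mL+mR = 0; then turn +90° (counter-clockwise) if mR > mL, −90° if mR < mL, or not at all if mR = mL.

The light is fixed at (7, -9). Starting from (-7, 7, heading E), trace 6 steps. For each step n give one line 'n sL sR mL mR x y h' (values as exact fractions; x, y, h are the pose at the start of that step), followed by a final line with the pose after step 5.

0 12/101 60/313 1152/31613 -30/313 -7 7 E
1 3/17 3/26 -27/884 -3/52 -8 7 S
2 12/97 60/689 -1224/66833 -30/689 -8 8 W
3 6/65 30/241 252/15665 -15/241 -7 8 N
4 12/101 60/313 1152/31613 -30/313 -7 7 E
5 3/17 3/26 -27/884 -3/52 -8 7 S
final -8 8 W

n=0: pose=(-7,7,E); sL=12/101, sR=60/313; mL=1152/31613, mR=-30/313; mL+mR=-6/101 → advance -1; mR−mL=-4182/31613 → turn -1·90°
n=1: pose=(-8,7,S); sL=3/17, sR=3/26; mL=-27/884, mR=-3/52; mL+mR=-3/34 → advance -1; mR−mL=-6/221 → turn -1·90°
n=2: pose=(-8,8,W); sL=12/97, sR=60/689; mL=-1224/66833, mR=-30/689; mL+mR=-6/97 → advance -1; mR−mL=-1686/66833 → turn -1·90°
n=3: pose=(-7,8,N); sL=6/65, sR=30/241; mL=252/15665, mR=-15/241; mL+mR=-3/65 → advance -1; mR−mL=-1227/15665 → turn -1·90°
n=4: pose=(-7,7,E); sL=12/101, sR=60/313; mL=1152/31613, mR=-30/313; mL+mR=-6/101 → advance -1; mR−mL=-4182/31613 → turn -1·90°
n=5: pose=(-8,7,S); sL=3/17, sR=3/26; mL=-27/884, mR=-3/52; mL+mR=-3/34 → advance -1; mR−mL=-6/221 → turn -1·90°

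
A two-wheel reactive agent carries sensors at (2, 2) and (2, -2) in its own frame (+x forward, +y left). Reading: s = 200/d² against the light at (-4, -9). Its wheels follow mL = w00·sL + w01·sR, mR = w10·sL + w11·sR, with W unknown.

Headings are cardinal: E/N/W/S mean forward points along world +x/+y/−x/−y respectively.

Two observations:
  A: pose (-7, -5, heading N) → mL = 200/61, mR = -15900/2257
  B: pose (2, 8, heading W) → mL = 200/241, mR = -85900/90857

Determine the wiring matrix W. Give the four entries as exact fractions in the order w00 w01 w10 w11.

1 0 -1/2 -1

obs A: pose=(-7,-5,N) → sL=200/61, sR=200/37, mL=200/61, mR=-15900/2257
obs B: pose=(2,8,W) → sL=200/241, sR=200/377, mL=200/241, mR=-85900/90857
sensor matrix S = [[200/61, 200/37], [200/241, 200/377]]; det S = -563200000/205064249
solve [mL_A; mL_B] = S·[w00; w01] and [mR_A; mR_B] = S·[w10; w11]:
  w00 = 1, w01 = 0, w10 = -1/2, w11 = -1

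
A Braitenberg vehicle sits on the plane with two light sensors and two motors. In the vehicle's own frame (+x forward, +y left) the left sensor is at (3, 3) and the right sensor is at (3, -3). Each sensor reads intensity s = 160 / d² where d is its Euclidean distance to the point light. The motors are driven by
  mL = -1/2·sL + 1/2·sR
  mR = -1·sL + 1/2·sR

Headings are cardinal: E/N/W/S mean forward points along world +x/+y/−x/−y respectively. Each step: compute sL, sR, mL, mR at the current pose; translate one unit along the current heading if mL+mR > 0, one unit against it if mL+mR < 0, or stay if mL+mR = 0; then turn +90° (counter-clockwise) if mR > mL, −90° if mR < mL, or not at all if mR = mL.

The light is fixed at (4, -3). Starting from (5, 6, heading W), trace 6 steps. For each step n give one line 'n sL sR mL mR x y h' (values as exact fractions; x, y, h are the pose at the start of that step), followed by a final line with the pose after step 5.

n=0: pose=(5,6,W); sL=4, sR=40/37; mL=-54/37, mR=-128/37; mL+mR=-182/37 → advance -1; mR−mL=-2 → turn -1·90°
n=1: pose=(6,6,N); sL=32/29, sR=160/169; mL=-384/4901, mR=-3088/4901; mL+mR=-3472/4901 → advance -1; mR−mL=-16/29 → turn -1·90°
n=2: pose=(6,5,E); sL=80/73, sR=16/5; mL=384/365, mR=184/365; mL+mR=568/365 → advance +1; mR−mL=-40/73 → turn -1·90°
n=3: pose=(7,5,S); sL=160/61, sR=32/5; mL=576/305, mR=176/305; mL+mR=752/305 → advance +1; mR−mL=-80/61 → turn -1·90°
n=4: pose=(7,4,W); sL=10, sR=8/5; mL=-21/5, mR=-46/5; mL+mR=-67/5 → advance -1; mR−mL=-5 → turn -1·90°
n=5: pose=(8,4,N); sL=160/101, sR=160/149; mL=-3840/15049, mR=-15760/15049; mL+mR=-19600/15049 → advance -1; mR−mL=-80/101 → turn -1·90°

0 4 40/37 -54/37 -128/37 5 6 W
1 32/29 160/169 -384/4901 -3088/4901 6 6 N
2 80/73 16/5 384/365 184/365 6 5 E
3 160/61 32/5 576/305 176/305 7 5 S
4 10 8/5 -21/5 -46/5 7 4 W
5 160/101 160/149 -3840/15049 -15760/15049 8 4 N
final 8 3 E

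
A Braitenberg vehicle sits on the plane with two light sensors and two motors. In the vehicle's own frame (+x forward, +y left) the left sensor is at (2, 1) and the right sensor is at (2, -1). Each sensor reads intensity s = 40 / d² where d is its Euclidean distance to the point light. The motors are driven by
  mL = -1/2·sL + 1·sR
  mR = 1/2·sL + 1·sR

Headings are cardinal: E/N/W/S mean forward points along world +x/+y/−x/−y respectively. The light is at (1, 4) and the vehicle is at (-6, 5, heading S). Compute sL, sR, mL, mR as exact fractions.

40/37 8/13 36/481 556/481

left sensor world pos  = (-5, 3); dL² = 37
right sensor world pos = (-7, 3); dR² = 65
sL = 40/37 = 40/37
sR = 40/65 = 8/13
mL = -1/2·sL + 1·sR = 36/481
mR = 1/2·sL + 1·sR = 556/481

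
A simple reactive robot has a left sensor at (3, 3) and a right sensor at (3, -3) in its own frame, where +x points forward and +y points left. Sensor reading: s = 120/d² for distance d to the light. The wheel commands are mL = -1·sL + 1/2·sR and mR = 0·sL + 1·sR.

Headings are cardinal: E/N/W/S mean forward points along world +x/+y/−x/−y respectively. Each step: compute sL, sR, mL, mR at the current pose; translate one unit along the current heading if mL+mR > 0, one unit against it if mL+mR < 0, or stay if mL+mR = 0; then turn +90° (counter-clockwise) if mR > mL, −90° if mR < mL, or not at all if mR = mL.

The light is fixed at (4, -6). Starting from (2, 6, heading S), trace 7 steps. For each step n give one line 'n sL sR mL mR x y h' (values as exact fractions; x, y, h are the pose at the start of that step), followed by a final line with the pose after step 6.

0 60/41 60/53 -1950/2173 60/53 2 6 S
1 120/197 24/13 804/2561 24/13 2 5 E
2 30/53 3/5 -141/530 3/5 3 5 N
3 120/97 120/241 -23100/23377 120/241 3 6 W
4 4/3 4/3 -2/3 4/3 4 6 S
5 24/41 120/73 708/2993 120/73 4 5 E
6 3/5 30/53 -84/265 30/53 5 5 N
final 5 6 W

n=0: pose=(2,6,S); sL=60/41, sR=60/53; mL=-1950/2173, mR=60/53; mL+mR=510/2173 → advance +1; mR−mL=4410/2173 → turn +1·90°
n=1: pose=(2,5,E); sL=120/197, sR=24/13; mL=804/2561, mR=24/13; mL+mR=5532/2561 → advance +1; mR−mL=3924/2561 → turn +1·90°
n=2: pose=(3,5,N); sL=30/53, sR=3/5; mL=-141/530, mR=3/5; mL+mR=177/530 → advance +1; mR−mL=459/530 → turn +1·90°
n=3: pose=(3,6,W); sL=120/97, sR=120/241; mL=-23100/23377, mR=120/241; mL+mR=-11460/23377 → advance -1; mR−mL=34740/23377 → turn +1·90°
n=4: pose=(4,6,S); sL=4/3, sR=4/3; mL=-2/3, mR=4/3; mL+mR=2/3 → advance +1; mR−mL=2 → turn +1·90°
n=5: pose=(4,5,E); sL=24/41, sR=120/73; mL=708/2993, mR=120/73; mL+mR=5628/2993 → advance +1; mR−mL=4212/2993 → turn +1·90°
n=6: pose=(5,5,N); sL=3/5, sR=30/53; mL=-84/265, mR=30/53; mL+mR=66/265 → advance +1; mR−mL=234/265 → turn +1·90°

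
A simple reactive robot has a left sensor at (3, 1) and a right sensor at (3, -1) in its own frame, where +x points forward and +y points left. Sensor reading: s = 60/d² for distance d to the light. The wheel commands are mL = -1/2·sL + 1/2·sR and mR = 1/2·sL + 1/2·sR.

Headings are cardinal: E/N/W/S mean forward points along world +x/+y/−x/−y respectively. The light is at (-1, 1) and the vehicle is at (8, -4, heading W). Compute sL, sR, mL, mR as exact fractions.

left sensor world pos  = (5, -5); dL² = 72
right sensor world pos = (5, -3); dR² = 52
sL = 60/72 = 5/6
sR = 60/52 = 15/13
mL = -1/2·sL + 1/2·sR = 25/156
mR = 1/2·sL + 1/2·sR = 155/156

5/6 15/13 25/156 155/156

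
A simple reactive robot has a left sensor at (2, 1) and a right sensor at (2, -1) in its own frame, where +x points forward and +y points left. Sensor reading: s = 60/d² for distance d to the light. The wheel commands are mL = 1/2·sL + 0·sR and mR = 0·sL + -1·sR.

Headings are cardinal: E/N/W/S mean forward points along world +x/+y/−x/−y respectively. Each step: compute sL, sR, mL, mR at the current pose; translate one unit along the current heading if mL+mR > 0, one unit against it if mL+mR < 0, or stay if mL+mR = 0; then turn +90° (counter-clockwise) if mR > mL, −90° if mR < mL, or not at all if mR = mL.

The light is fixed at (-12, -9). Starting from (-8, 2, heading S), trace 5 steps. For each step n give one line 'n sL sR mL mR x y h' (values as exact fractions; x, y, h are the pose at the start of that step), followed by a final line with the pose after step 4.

0 30/53 2/3 15/53 -2/3 -8 2 S
1 12/25 60/173 6/25 -60/173 -8 3 W
2 15/53 15/58 15/106 -15/58 -7 3 N
3 60/193 60/149 30/193 -60/149 -7 2 E
4 30/53 2/3 15/53 -2/3 -8 2 S
final -8 3 W

n=0: pose=(-8,2,S); sL=30/53, sR=2/3; mL=15/53, mR=-2/3; mL+mR=-61/159 → advance -1; mR−mL=-151/159 → turn -1·90°
n=1: pose=(-8,3,W); sL=12/25, sR=60/173; mL=6/25, mR=-60/173; mL+mR=-462/4325 → advance -1; mR−mL=-2538/4325 → turn -1·90°
n=2: pose=(-7,3,N); sL=15/53, sR=15/58; mL=15/106, mR=-15/58; mL+mR=-180/1537 → advance -1; mR−mL=-615/1537 → turn -1·90°
n=3: pose=(-7,2,E); sL=60/193, sR=60/149; mL=30/193, mR=-60/149; mL+mR=-7110/28757 → advance -1; mR−mL=-16050/28757 → turn -1·90°
n=4: pose=(-8,2,S); sL=30/53, sR=2/3; mL=15/53, mR=-2/3; mL+mR=-61/159 → advance -1; mR−mL=-151/159 → turn -1·90°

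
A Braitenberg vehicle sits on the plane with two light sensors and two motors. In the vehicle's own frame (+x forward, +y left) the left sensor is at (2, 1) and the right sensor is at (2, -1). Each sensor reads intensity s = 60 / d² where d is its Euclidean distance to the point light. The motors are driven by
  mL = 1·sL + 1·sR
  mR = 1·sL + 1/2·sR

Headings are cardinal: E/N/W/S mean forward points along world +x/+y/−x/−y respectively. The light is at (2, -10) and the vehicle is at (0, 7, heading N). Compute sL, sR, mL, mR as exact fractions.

left sensor world pos  = (-1, 9); dL² = 370
right sensor world pos = (1, 9); dR² = 362
sL = 60/370 = 6/37
sR = 60/362 = 30/181
mL = 1·sL + 1·sR = 2196/6697
mR = 1·sL + 1/2·sR = 1641/6697

6/37 30/181 2196/6697 1641/6697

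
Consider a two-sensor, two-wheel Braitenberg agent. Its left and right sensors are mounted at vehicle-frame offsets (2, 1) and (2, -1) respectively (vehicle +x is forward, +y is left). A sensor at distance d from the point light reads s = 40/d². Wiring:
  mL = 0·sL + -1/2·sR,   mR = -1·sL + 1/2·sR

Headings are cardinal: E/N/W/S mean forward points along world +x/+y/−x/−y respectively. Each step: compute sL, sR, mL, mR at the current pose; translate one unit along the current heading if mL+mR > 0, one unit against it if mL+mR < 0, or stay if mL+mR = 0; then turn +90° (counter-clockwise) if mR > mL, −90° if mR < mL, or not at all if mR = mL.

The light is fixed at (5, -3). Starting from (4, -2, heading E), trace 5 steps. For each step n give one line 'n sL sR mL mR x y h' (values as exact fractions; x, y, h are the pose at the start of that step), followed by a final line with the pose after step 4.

n=0: pose=(4,-2,E); sL=8, sR=40; mL=-20, mR=12; mL+mR=-8 → advance -1; mR−mL=32 → turn +1·90°
n=1: pose=(3,-2,N); sL=20/9, sR=4; mL=-2, mR=-2/9; mL+mR=-20/9 → advance -1; mR−mL=16/9 → turn +1·90°
n=2: pose=(3,-3,W); sL=40/17, sR=40/17; mL=-20/17, mR=-20/17; mL+mR=-40/17 → advance -1; mR−mL=0 → turn +0·90°
n=3: pose=(4,-3,W); sL=4, sR=4; mL=-2, mR=-2; mL+mR=-4 → advance -1; mR−mL=0 → turn +0·90°
n=4: pose=(5,-3,W); sL=8, sR=8; mL=-4, mR=-4; mL+mR=-8 → advance -1; mR−mL=0 → turn +0·90°

0 8 40 -20 12 4 -2 E
1 20/9 4 -2 -2/9 3 -2 N
2 40/17 40/17 -20/17 -20/17 3 -3 W
3 4 4 -2 -2 4 -3 W
4 8 8 -4 -4 5 -3 W
final 6 -3 W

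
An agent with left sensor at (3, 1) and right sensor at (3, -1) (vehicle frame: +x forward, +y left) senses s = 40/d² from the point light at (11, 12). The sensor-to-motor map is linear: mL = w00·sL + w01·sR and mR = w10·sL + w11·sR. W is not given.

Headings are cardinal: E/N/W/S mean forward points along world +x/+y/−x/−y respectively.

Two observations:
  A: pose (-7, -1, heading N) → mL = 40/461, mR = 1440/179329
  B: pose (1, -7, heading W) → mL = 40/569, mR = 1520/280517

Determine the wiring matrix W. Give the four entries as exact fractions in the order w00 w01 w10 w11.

1 0 -1/2 1/2

obs A: pose=(-7,-1,N) → sL=40/461, sR=40/389, mL=40/461, mR=1440/179329
obs B: pose=(1,-7,W) → sL=40/569, sR=40/493, mL=40/569, mR=1520/280517
sensor matrix S = [[40/461, 40/389], [40/569, 40/493]]; det S = -9491200/50304833093
solve [mL_A; mL_B] = S·[w00; w01] and [mR_A; mR_B] = S·[w10; w11]:
  w00 = 1, w01 = 0, w10 = -1/2, w11 = 1/2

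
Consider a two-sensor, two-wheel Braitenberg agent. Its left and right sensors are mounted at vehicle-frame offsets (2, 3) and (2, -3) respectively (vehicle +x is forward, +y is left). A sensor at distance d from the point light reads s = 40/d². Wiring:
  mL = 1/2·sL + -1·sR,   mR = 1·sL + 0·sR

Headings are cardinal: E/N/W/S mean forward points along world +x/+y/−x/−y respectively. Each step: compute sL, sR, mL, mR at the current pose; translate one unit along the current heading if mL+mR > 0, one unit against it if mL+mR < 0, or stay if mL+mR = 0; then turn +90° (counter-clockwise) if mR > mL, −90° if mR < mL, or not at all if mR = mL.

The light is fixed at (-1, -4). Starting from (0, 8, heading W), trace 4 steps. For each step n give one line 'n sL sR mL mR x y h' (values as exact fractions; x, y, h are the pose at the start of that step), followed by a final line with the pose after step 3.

0 20/41 20/113 310/4633 20/41 0 8 W
1 40/109 40/109 -20/109 40/109 -1 8 S
2 1/5 10/17 -83/170 1/5 -1 7 E
3 8/37 40/173 -788/6401 8/37 -2 7 N
final -2 8 W

n=0: pose=(0,8,W); sL=20/41, sR=20/113; mL=310/4633, mR=20/41; mL+mR=2570/4633 → advance +1; mR−mL=1950/4633 → turn +1·90°
n=1: pose=(-1,8,S); sL=40/109, sR=40/109; mL=-20/109, mR=40/109; mL+mR=20/109 → advance +1; mR−mL=60/109 → turn +1·90°
n=2: pose=(-1,7,E); sL=1/5, sR=10/17; mL=-83/170, mR=1/5; mL+mR=-49/170 → advance -1; mR−mL=117/170 → turn +1·90°
n=3: pose=(-2,7,N); sL=8/37, sR=40/173; mL=-788/6401, mR=8/37; mL+mR=596/6401 → advance +1; mR−mL=2172/6401 → turn +1·90°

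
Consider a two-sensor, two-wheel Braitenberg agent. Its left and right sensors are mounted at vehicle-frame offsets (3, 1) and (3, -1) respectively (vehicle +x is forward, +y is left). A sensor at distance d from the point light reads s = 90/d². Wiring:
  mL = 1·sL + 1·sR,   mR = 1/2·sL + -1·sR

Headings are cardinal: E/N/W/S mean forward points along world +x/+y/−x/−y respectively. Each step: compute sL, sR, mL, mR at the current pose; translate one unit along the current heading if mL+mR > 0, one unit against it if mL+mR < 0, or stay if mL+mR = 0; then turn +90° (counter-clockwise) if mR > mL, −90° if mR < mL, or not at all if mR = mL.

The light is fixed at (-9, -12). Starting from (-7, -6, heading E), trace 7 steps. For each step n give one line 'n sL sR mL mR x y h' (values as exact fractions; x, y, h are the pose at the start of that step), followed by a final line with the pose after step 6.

0 45/37 9/5 558/185 -441/370 -7 -6 E
1 18/5 90/13 684/65 -333/65 -6 -6 S
2 45/8 5/2 65/8 5/16 -6 -7 W
3 18/13 90/73 2484/949 -513/949 -7 -7 N
4 45/37 9/5 558/185 -441/370 -7 -6 E
5 18/5 90/13 684/65 -333/65 -6 -6 S
6 45/8 5/2 65/8 5/16 -6 -7 W
final -7 -7 N

n=0: pose=(-7,-6,E); sL=45/37, sR=9/5; mL=558/185, mR=-441/370; mL+mR=135/74 → advance +1; mR−mL=-1557/370 → turn -1·90°
n=1: pose=(-6,-6,S); sL=18/5, sR=90/13; mL=684/65, mR=-333/65; mL+mR=27/5 → advance +1; mR−mL=-1017/65 → turn -1·90°
n=2: pose=(-6,-7,W); sL=45/8, sR=5/2; mL=65/8, mR=5/16; mL+mR=135/16 → advance +1; mR−mL=-125/16 → turn -1·90°
n=3: pose=(-7,-7,N); sL=18/13, sR=90/73; mL=2484/949, mR=-513/949; mL+mR=27/13 → advance +1; mR−mL=-2997/949 → turn -1·90°
n=4: pose=(-7,-6,E); sL=45/37, sR=9/5; mL=558/185, mR=-441/370; mL+mR=135/74 → advance +1; mR−mL=-1557/370 → turn -1·90°
n=5: pose=(-6,-6,S); sL=18/5, sR=90/13; mL=684/65, mR=-333/65; mL+mR=27/5 → advance +1; mR−mL=-1017/65 → turn -1·90°
n=6: pose=(-6,-7,W); sL=45/8, sR=5/2; mL=65/8, mR=5/16; mL+mR=135/16 → advance +1; mR−mL=-125/16 → turn -1·90°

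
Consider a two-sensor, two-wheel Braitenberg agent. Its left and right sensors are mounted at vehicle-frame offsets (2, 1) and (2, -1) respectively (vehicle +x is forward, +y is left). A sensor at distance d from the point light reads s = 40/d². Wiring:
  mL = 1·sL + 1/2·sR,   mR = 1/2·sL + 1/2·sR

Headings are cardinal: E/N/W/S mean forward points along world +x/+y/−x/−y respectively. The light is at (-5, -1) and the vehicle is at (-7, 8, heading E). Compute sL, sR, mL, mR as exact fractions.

left sensor world pos  = (-5, 9); dL² = 100
right sensor world pos = (-5, 7); dR² = 64
sL = 40/100 = 2/5
sR = 40/64 = 5/8
mL = 1·sL + 1/2·sR = 57/80
mR = 1/2·sL + 1/2·sR = 41/80

2/5 5/8 57/80 41/80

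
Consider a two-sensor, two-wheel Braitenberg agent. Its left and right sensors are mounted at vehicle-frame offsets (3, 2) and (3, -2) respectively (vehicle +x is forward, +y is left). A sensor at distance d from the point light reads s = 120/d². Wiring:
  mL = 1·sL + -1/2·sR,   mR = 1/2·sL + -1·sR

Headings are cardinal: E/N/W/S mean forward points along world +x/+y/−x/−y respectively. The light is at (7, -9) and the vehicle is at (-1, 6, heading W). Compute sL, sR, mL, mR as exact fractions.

12/29 12/41 318/1189 -102/1189

left sensor world pos  = (-4, 4); dL² = 290
right sensor world pos = (-4, 8); dR² = 410
sL = 120/290 = 12/29
sR = 120/410 = 12/41
mL = 1·sL + -1/2·sR = 318/1189
mR = 1/2·sL + -1·sR = -102/1189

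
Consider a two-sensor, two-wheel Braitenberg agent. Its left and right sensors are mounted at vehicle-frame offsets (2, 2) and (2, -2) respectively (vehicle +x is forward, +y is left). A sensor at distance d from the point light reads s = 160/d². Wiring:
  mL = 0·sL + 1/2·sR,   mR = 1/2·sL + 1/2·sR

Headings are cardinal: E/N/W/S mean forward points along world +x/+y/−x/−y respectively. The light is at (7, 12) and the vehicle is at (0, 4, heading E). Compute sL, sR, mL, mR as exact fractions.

160/61 32/25 16/25 2976/1525

left sensor world pos  = (2, 6); dL² = 61
right sensor world pos = (2, 2); dR² = 125
sL = 160/61 = 160/61
sR = 160/125 = 32/25
mL = 0·sL + 1/2·sR = 16/25
mR = 1/2·sL + 1/2·sR = 2976/1525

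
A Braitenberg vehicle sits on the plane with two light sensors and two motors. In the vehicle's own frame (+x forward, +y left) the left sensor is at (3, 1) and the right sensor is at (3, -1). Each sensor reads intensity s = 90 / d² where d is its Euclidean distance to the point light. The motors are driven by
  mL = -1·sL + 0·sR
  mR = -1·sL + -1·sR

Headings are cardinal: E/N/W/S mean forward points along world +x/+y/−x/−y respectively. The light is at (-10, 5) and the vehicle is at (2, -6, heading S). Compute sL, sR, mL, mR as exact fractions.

18/73 90/317 -18/73 -12276/23141

left sensor world pos  = (3, -9); dL² = 365
right sensor world pos = (1, -9); dR² = 317
sL = 90/365 = 18/73
sR = 90/317 = 90/317
mL = -1·sL + 0·sR = -18/73
mR = -1·sL + -1·sR = -12276/23141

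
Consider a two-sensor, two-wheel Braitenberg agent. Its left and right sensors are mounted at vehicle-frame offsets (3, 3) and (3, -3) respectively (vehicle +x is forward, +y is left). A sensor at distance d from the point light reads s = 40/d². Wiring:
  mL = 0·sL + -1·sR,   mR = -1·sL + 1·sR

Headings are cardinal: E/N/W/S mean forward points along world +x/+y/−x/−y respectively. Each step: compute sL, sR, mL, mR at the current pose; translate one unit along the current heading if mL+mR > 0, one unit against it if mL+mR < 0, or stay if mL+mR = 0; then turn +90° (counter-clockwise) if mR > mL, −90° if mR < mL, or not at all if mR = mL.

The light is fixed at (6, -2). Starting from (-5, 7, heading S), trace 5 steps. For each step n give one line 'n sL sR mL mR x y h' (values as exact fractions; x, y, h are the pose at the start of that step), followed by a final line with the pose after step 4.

0 2/5 5/29 -5/29 -33/145 -5 7 S
1 8/49 8/73 -8/73 -192/3577 -5 8 W
2 20/49 20/109 -20/109 -1200/5341 -4 8 S
3 40/233 8/73 -8/73 -1056/17009 -4 9 W
4 2/5 5/26 -5/26 -27/130 -3 9 S
final -3 10 W

n=0: pose=(-5,7,S); sL=2/5, sR=5/29; mL=-5/29, mR=-33/145; mL+mR=-2/5 → advance -1; mR−mL=-8/145 → turn -1·90°
n=1: pose=(-5,8,W); sL=8/49, sR=8/73; mL=-8/73, mR=-192/3577; mL+mR=-8/49 → advance -1; mR−mL=200/3577 → turn +1·90°
n=2: pose=(-4,8,S); sL=20/49, sR=20/109; mL=-20/109, mR=-1200/5341; mL+mR=-20/49 → advance -1; mR−mL=-220/5341 → turn -1·90°
n=3: pose=(-4,9,W); sL=40/233, sR=8/73; mL=-8/73, mR=-1056/17009; mL+mR=-40/233 → advance -1; mR−mL=808/17009 → turn +1·90°
n=4: pose=(-3,9,S); sL=2/5, sR=5/26; mL=-5/26, mR=-27/130; mL+mR=-2/5 → advance -1; mR−mL=-1/65 → turn -1·90°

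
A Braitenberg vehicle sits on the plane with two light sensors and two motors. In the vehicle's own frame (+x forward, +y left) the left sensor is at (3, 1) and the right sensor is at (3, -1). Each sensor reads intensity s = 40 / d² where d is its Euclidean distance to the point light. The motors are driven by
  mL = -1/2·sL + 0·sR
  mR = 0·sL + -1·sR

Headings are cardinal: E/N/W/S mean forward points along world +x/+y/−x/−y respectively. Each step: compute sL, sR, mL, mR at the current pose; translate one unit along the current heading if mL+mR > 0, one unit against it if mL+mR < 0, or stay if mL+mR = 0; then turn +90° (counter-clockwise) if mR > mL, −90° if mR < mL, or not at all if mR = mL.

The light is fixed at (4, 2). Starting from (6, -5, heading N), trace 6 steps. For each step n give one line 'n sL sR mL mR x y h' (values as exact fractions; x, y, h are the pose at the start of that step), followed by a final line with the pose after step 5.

n=0: pose=(6,-5,N); sL=40/17, sR=8/5; mL=-20/17, mR=-8/5; mL+mR=-236/85 → advance -1; mR−mL=-36/85 → turn -1·90°
n=1: pose=(6,-6,E); sL=20/37, sR=20/53; mL=-10/37, mR=-20/53; mL+mR=-1270/1961 → advance -1; mR−mL=-210/1961 → turn -1·90°
n=2: pose=(5,-6,S); sL=8/25, sR=40/121; mL=-4/25, mR=-40/121; mL+mR=-1484/3025 → advance -1; mR−mL=-516/3025 → turn -1·90°
n=3: pose=(5,-5,W); sL=10/17, sR=1; mL=-5/17, mR=-1; mL+mR=-22/17 → advance -1; mR−mL=-12/17 → turn -1·90°
n=4: pose=(6,-5,N); sL=40/17, sR=8/5; mL=-20/17, mR=-8/5; mL+mR=-236/85 → advance -1; mR−mL=-36/85 → turn -1·90°
n=5: pose=(6,-6,E); sL=20/37, sR=20/53; mL=-10/37, mR=-20/53; mL+mR=-1270/1961 → advance -1; mR−mL=-210/1961 → turn -1·90°

0 40/17 8/5 -20/17 -8/5 6 -5 N
1 20/37 20/53 -10/37 -20/53 6 -6 E
2 8/25 40/121 -4/25 -40/121 5 -6 S
3 10/17 1 -5/17 -1 5 -5 W
4 40/17 8/5 -20/17 -8/5 6 -5 N
5 20/37 20/53 -10/37 -20/53 6 -6 E
final 5 -6 S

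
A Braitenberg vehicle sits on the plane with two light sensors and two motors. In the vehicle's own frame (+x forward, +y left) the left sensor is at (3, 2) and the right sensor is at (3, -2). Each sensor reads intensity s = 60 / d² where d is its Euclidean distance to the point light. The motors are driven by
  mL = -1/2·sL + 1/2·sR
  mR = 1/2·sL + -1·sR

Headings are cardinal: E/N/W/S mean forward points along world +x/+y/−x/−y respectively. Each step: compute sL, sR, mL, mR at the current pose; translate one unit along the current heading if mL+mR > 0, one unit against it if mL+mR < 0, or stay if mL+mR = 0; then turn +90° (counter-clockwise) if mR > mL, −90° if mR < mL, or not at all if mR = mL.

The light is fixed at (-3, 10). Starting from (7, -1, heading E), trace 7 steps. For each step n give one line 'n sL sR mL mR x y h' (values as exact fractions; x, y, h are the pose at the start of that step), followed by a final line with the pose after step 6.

0 6/25 30/169 -132/4225 -243/4225 7 -1 E
1 60/317 12/49 432/15533 -2334/15533 6 -1 S
2 1/3 3/5 2/15 -13/30 6 0 W
3 60/113 60/193 -2400/21809 -990/21809 7 0 N
4 30/109 6/13 132/1417 -459/1417 7 -1 W
5 12/29 60/233 -528/6757 -342/6757 8 -1 N
6 3/13 15/41 36/533 -267/1066 8 -2 W
final 9 -2 N

n=0: pose=(7,-1,E); sL=6/25, sR=30/169; mL=-132/4225, mR=-243/4225; mL+mR=-15/169 → advance -1; mR−mL=-111/4225 → turn -1·90°
n=1: pose=(6,-1,S); sL=60/317, sR=12/49; mL=432/15533, mR=-2334/15533; mL+mR=-6/49 → advance -1; mR−mL=-2766/15533 → turn -1·90°
n=2: pose=(6,0,W); sL=1/3, sR=3/5; mL=2/15, mR=-13/30; mL+mR=-3/10 → advance -1; mR−mL=-17/30 → turn -1·90°
n=3: pose=(7,0,N); sL=60/113, sR=60/193; mL=-2400/21809, mR=-990/21809; mL+mR=-30/193 → advance -1; mR−mL=1410/21809 → turn +1·90°
n=4: pose=(7,-1,W); sL=30/109, sR=6/13; mL=132/1417, mR=-459/1417; mL+mR=-3/13 → advance -1; mR−mL=-591/1417 → turn -1·90°
n=5: pose=(8,-1,N); sL=12/29, sR=60/233; mL=-528/6757, mR=-342/6757; mL+mR=-30/233 → advance -1; mR−mL=186/6757 → turn +1·90°
n=6: pose=(8,-2,W); sL=3/13, sR=15/41; mL=36/533, mR=-267/1066; mL+mR=-15/82 → advance -1; mR−mL=-339/1066 → turn -1·90°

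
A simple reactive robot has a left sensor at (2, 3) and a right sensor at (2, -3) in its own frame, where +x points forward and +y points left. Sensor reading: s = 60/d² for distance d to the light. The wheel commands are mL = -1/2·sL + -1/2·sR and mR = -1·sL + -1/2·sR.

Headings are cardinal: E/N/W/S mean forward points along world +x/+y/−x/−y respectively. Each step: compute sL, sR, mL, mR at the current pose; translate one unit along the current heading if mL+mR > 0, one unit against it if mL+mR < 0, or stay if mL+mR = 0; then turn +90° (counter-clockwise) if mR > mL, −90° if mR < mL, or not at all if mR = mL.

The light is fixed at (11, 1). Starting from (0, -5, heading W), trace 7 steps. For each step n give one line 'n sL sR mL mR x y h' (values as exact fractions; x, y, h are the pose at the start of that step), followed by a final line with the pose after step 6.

n=0: pose=(0,-5,W); sL=6/25, sR=30/89; mL=-642/2225, mR=-909/2225; mL+mR=-1551/2225 → advance -1; mR−mL=-3/25 → turn -1·90°
n=1: pose=(1,-5,N); sL=12/37, sR=12/13; mL=-300/481, mR=-378/481; mL+mR=-678/481 → advance -1; mR−mL=-6/37 → turn -1·90°
n=2: pose=(1,-6,E); sL=3/4, sR=15/41; mL=-183/328, mR=-153/164; mL+mR=-489/328 → advance -1; mR−mL=-3/8 → turn -1·90°
n=3: pose=(0,-6,S); sL=12/29, sR=60/277; mL=-2532/8033, mR=-4194/8033; mL+mR=-6726/8033 → advance -1; mR−mL=-6/29 → turn -1·90°
n=4: pose=(0,-5,W); sL=6/25, sR=30/89; mL=-642/2225, mR=-909/2225; mL+mR=-1551/2225 → advance -1; mR−mL=-3/25 → turn -1·90°
n=5: pose=(1,-5,N); sL=12/37, sR=12/13; mL=-300/481, mR=-378/481; mL+mR=-678/481 → advance -1; mR−mL=-6/37 → turn -1·90°
n=6: pose=(1,-6,E); sL=3/4, sR=15/41; mL=-183/328, mR=-153/164; mL+mR=-489/328 → advance -1; mR−mL=-3/8 → turn -1·90°

0 6/25 30/89 -642/2225 -909/2225 0 -5 W
1 12/37 12/13 -300/481 -378/481 1 -5 N
2 3/4 15/41 -183/328 -153/164 1 -6 E
3 12/29 60/277 -2532/8033 -4194/8033 0 -6 S
4 6/25 30/89 -642/2225 -909/2225 0 -5 W
5 12/37 12/13 -300/481 -378/481 1 -5 N
6 3/4 15/41 -183/328 -153/164 1 -6 E
final 0 -6 S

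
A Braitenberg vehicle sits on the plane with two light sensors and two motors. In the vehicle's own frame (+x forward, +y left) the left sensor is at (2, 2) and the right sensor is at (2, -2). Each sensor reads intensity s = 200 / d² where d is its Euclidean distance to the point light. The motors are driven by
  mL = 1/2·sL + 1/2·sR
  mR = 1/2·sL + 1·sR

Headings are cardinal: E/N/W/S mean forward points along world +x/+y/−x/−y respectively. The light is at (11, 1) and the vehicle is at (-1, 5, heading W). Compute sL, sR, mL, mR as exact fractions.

left sensor world pos  = (-3, 3); dL² = 200
right sensor world pos = (-3, 7); dR² = 232
sL = 200/200 = 1
sR = 200/232 = 25/29
mL = 1/2·sL + 1/2·sR = 27/29
mR = 1/2·sL + 1·sR = 79/58

1 25/29 27/29 79/58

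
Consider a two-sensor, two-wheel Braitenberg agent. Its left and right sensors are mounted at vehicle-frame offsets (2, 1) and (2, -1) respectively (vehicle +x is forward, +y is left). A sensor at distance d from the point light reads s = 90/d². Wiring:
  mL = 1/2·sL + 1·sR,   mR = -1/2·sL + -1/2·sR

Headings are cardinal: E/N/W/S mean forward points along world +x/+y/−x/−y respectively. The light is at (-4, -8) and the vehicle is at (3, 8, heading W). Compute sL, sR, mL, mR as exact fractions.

left sensor world pos  = (1, 7); dL² = 250
right sensor world pos = (1, 9); dR² = 314
sL = 90/250 = 9/25
sR = 90/314 = 45/157
mL = 1/2·sL + 1·sR = 3663/7850
mR = -1/2·sL + -1/2·sR = -1269/3925

9/25 45/157 3663/7850 -1269/3925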